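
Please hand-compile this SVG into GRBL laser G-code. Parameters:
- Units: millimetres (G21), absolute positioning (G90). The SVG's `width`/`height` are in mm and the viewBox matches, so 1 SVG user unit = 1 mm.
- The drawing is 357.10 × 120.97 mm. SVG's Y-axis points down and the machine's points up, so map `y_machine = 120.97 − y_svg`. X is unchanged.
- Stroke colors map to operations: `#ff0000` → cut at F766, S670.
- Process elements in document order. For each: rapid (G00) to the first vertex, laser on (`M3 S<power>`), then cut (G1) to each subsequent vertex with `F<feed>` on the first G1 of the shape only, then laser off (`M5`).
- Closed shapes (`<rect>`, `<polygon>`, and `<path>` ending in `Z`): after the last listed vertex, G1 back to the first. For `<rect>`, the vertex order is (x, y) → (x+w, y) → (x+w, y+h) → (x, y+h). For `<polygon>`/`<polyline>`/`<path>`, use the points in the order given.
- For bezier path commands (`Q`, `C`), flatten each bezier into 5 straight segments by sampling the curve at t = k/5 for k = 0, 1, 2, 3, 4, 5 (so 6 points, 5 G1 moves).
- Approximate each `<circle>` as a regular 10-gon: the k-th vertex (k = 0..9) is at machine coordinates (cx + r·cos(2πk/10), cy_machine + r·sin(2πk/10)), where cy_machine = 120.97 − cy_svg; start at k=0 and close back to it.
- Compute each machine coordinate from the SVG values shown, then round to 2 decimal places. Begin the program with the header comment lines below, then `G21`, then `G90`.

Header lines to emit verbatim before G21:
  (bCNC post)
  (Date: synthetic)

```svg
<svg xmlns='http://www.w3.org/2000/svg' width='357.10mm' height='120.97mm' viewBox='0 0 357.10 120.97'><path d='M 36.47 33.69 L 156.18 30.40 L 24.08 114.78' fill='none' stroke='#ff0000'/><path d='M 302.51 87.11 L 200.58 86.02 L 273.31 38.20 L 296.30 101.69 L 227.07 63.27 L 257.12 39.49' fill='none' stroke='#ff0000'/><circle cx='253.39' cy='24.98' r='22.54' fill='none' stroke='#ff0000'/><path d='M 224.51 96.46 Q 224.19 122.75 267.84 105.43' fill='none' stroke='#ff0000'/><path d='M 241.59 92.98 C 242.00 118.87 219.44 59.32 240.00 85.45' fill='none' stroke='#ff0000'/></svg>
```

(bCNC post)
(Date: synthetic)
G21
G90
G00 X36.47 Y87.28
M3 S670
G1 X156.18 Y90.57 F766
G1 X24.08 Y6.19
M5
G00 X302.51 Y33.86
M3 S670
G1 X200.58 Y34.95 F766
G1 X273.31 Y82.77
G1 X296.30 Y19.28
G1 X227.07 Y57.70
G1 X257.12 Y81.48
M5
G00 X275.93 Y95.99
M3 S670
G1 X271.63 Y109.24 F766
G1 X260.36 Y117.43
G1 X246.42 Y117.43
G1 X235.15 Y109.24
G1 X230.85 Y95.99
G1 X235.15 Y82.74
G1 X246.42 Y74.55
G1 X260.36 Y74.55
G1 X271.63 Y82.74
G1 X275.93 Y95.99
M5
G00 X224.51 Y24.51
M3 S670
G1 X226.14 Y15.74 F766
G1 X231.29 Y10.46
G1 X239.96 Y8.66
G1 X252.14 Y10.36
G1 X267.84 Y15.54
M5
G00 X241.59 Y27.99
M3 S670
G1 X239.61 Y21.34 F766
G1 X235.29 Y26.98
G1 X231.80 Y36.70
G1 X232.31 Y42.29
G1 X240.00 Y35.52
M5

viewBox `0 0 357.10 120.97` with mm width/height → 1 unit = 1 mm. Flip: y_m = 120.97 − y_svg.

**Shape 1** — `<path>` open polyline, stroke `#ff0000` → cut (S670, F766). Machine vertices: (36.47,87.28) → (156.18,90.57) → (24.08,6.19). Open path.

**Shape 2** — `<path>` open polyline, stroke `#ff0000` → cut (S670, F766). Machine vertices: (302.51,33.86) → (200.58,34.95) → (273.31,82.77) → (296.30,19.28) → (227.07,57.70) → (257.12,81.48). Open path.

**Shape 3** — `<circle>` circle, stroke `#ff0000` → cut (S670, F766). Machine vertices: (275.93,95.99) → (271.63,109.24) → (260.36,117.43) → (246.42,117.43) → (235.15,109.24) → (230.85,95.99) → (235.15,82.74) → (246.42,74.55) → (260.36,74.55) → (271.63,82.74) → (275.93,95.99). Closed: final G1 returns to the first vertex.

**Shape 4** — `<path>` quadratic bezier, stroke `#ff0000` → cut (S670, F766). Control points (SVG): P0=(224.51,96.46), P1=(224.19,122.75), P2=(267.84,105.43); sampled at t=k/5. Machine vertices: (224.51,24.51) → (226.14,15.74) → (231.29,10.46) → (239.96,8.66) → (252.14,10.36) → (267.84,15.54). Open path.

**Shape 5** — `<path>` cubic bezier, stroke `#ff0000` → cut (S670, F766). Control points (SVG): P0=(241.59,92.98), P1=(242.00,118.87), P2=(219.44,59.32), P3=(240.00,85.45); sampled at t=k/5. Machine vertices: (241.59,27.99) → (239.61,21.34) → (235.29,26.98) → (231.80,36.70) → (232.31,42.29) → (240.00,35.52). Open path.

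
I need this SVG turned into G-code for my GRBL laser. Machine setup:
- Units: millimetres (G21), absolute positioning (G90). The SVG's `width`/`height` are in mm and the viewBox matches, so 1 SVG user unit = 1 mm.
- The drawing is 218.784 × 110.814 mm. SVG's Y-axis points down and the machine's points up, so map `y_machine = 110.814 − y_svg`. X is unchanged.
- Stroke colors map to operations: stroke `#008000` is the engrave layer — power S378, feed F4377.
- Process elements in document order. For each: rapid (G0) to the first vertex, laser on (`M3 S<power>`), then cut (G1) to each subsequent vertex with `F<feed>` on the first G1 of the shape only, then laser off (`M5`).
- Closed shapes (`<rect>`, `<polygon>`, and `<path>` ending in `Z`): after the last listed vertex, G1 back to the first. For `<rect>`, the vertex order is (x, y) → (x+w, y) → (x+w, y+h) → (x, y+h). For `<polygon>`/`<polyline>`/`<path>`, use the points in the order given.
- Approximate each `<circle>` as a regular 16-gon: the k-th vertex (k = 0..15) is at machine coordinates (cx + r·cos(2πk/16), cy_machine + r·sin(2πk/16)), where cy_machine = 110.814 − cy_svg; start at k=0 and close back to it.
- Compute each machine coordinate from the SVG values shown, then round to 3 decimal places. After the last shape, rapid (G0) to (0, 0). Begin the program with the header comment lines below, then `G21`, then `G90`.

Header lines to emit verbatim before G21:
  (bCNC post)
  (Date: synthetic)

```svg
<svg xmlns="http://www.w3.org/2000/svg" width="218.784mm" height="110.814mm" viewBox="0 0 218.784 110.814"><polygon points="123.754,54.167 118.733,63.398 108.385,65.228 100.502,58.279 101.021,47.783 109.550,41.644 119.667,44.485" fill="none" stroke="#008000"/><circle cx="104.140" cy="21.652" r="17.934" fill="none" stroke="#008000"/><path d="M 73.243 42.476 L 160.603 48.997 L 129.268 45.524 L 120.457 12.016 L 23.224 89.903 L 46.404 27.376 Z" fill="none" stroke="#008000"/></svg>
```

viewBox `0 0 218.784 110.814` with mm width/height → 1 unit = 1 mm. Flip: y_m = 110.814 − y_svg.

**Shape 1** — `<polygon>` regular polygon, stroke `#008000` → engrave (S378, F4377). Machine vertices: (123.754,56.647) → (118.733,47.416) → (108.385,45.586) → (100.502,52.535) → (101.021,63.031) → (109.550,69.170) → (119.667,66.329) → (123.754,56.647). Closed: final G1 returns to the first vertex.

**Shape 2** — `<circle>` circle, stroke `#008000` → engrave (S378, F4377). Machine vertices: (122.074,89.162) → (120.709,96.025) → (116.821,101.843) → (111.003,105.731) → (104.140,107.096) → (97.277,105.731) → (91.459,101.843) → (87.571,96.025) → (86.206,89.162) → (87.571,82.299) → (91.459,76.481) → (97.277,72.593) → (104.140,71.228) → (111.003,72.593) → (116.821,76.481) → (120.709,82.299) → (122.074,89.162). Closed: final G1 returns to the first vertex.

**Shape 3** — `<path>` closed polygon, stroke `#008000` → engrave (S378, F4377). Machine vertices: (73.243,68.338) → (160.603,61.817) → (129.268,65.290) → (120.457,98.798) → (23.224,20.911) → (46.404,83.438) → (73.243,68.338). Closed: final G1 returns to the first vertex.

(bCNC post)
(Date: synthetic)
G21
G90
G0 X123.754 Y56.647
M3 S378
G1 X118.733 Y47.416 F4377
G1 X108.385 Y45.586
G1 X100.502 Y52.535
G1 X101.021 Y63.031
G1 X109.550 Y69.170
G1 X119.667 Y66.329
G1 X123.754 Y56.647
M5
G0 X122.074 Y89.162
M3 S378
G1 X120.709 Y96.025 F4377
G1 X116.821 Y101.843
G1 X111.003 Y105.731
G1 X104.140 Y107.096
G1 X97.277 Y105.731
G1 X91.459 Y101.843
G1 X87.571 Y96.025
G1 X86.206 Y89.162
G1 X87.571 Y82.299
G1 X91.459 Y76.481
G1 X97.277 Y72.593
G1 X104.140 Y71.228
G1 X111.003 Y72.593
G1 X116.821 Y76.481
G1 X120.709 Y82.299
G1 X122.074 Y89.162
M5
G0 X73.243 Y68.338
M3 S378
G1 X160.603 Y61.817 F4377
G1 X129.268 Y65.290
G1 X120.457 Y98.798
G1 X23.224 Y20.911
G1 X46.404 Y83.438
G1 X73.243 Y68.338
M5
G0 X0.000 Y0.000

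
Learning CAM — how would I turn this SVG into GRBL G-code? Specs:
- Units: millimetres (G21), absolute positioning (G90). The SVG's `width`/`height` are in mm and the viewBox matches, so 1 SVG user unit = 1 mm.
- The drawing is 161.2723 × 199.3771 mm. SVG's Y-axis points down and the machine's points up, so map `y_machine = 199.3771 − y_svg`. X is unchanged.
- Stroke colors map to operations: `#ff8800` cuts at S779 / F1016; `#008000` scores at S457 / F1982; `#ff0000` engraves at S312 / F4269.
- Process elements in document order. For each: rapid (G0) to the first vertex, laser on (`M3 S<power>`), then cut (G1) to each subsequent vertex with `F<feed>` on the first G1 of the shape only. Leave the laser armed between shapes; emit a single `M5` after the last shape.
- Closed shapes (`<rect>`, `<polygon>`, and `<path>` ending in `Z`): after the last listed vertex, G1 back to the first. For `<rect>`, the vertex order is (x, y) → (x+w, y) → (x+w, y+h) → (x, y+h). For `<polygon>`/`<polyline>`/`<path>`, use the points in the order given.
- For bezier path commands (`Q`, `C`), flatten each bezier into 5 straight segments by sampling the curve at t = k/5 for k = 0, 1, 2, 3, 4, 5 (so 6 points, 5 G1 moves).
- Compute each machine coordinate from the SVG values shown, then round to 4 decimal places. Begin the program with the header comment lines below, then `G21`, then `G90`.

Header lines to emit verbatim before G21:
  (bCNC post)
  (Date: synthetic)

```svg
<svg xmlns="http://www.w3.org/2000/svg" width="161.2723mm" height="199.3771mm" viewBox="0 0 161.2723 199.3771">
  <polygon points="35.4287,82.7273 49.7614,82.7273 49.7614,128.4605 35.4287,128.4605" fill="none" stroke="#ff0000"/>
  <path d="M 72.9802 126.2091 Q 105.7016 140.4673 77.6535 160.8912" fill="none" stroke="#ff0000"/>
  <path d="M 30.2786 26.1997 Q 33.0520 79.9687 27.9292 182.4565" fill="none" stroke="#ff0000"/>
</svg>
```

viewBox `0 0 161.2723 199.3771` with mm width/height → 1 unit = 1 mm. Flip: y_m = 199.3771 − y_svg.

**Shape 1** — `<polygon>` rectangle, stroke `#ff0000` → engrave (S312, F4269). Machine vertices: (35.4287,116.6498) → (49.7614,116.6498) → (49.7614,70.9166) → (35.4287,70.9166) → (35.4287,116.6498). Closed: final G1 returns to the first vertex.

**Shape 2** — `<path>` quadratic bezier, stroke `#ff0000` → engrave (S312, F4269). Control points (SVG): P0=(72.9802,126.2091), P1=(105.7016,140.4673), P2=(77.6535,160.8912); sampled at t=k/5. Machine vertices: (72.9802,73.1680) → (83.6380,67.2181) → (89.4342,60.7749) → (90.3689,53.8385) → (86.4420,46.4088) → (77.6535,38.4859). Open path.

**Shape 3** — `<path>` quadratic bezier, stroke `#ff0000` → engrave (S312, F4269). Control points (SVG): P0=(30.2786,26.1997), P1=(33.0520,79.9687), P2=(27.9292,182.4565); sampled at t=k/5. Machine vertices: (30.2786,173.1774) → (31.0721,149.7210) → (31.2339,122.3672) → (30.7640,91.1158) → (29.6625,55.9670) → (27.9292,16.9206). Open path.

(bCNC post)
(Date: synthetic)
G21
G90
G0 X35.4287 Y116.6498
M3 S312
G1 X49.7614 Y116.6498 F4269
G1 X49.7614 Y70.9166
G1 X35.4287 Y70.9166
G1 X35.4287 Y116.6498
G0 X72.9802 Y73.1680
M3 S312
G1 X83.6380 Y67.2181 F4269
G1 X89.4342 Y60.7749
G1 X90.3689 Y53.8385
G1 X86.4420 Y46.4088
G1 X77.6535 Y38.4859
G0 X30.2786 Y173.1774
M3 S312
G1 X31.0721 Y149.7210 F4269
G1 X31.2339 Y122.3672
G1 X30.7640 Y91.1158
G1 X29.6625 Y55.9670
G1 X27.9292 Y16.9206
M5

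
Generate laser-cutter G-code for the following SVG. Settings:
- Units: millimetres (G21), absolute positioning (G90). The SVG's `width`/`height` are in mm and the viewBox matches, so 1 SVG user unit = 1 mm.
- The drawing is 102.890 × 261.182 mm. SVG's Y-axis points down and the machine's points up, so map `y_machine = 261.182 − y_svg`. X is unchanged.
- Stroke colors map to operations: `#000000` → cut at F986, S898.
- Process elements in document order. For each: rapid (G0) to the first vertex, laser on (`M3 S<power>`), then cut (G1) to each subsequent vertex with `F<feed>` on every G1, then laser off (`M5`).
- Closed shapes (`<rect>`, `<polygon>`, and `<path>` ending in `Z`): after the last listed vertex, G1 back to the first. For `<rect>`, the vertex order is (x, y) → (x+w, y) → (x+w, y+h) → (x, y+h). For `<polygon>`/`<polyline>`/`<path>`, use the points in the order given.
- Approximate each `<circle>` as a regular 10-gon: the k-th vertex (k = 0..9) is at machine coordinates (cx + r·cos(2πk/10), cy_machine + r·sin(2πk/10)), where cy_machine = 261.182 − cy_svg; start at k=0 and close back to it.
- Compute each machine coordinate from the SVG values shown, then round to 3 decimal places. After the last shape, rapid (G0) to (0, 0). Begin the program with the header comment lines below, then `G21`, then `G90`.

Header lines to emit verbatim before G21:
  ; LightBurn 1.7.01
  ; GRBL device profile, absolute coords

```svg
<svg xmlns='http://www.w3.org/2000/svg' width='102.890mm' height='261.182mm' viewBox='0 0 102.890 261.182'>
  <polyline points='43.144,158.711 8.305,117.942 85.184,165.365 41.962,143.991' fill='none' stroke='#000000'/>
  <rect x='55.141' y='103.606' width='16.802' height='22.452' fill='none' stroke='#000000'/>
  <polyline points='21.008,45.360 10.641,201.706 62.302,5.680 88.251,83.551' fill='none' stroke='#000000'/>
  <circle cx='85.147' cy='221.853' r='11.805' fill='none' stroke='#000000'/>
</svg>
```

viewBox `0 0 102.890 261.182` with mm width/height → 1 unit = 1 mm. Flip: y_m = 261.182 − y_svg.

**Shape 1** — `<polyline>` open polyline, stroke `#000000` → cut (S898, F986). Machine vertices: (43.144,102.471) → (8.305,143.240) → (85.184,95.817) → (41.962,117.191). Open path.

**Shape 2** — `<rect>` rectangle, stroke `#000000` → cut (S898, F986). Machine vertices: (55.141,157.576) → (71.943,157.576) → (71.943,135.124) → (55.141,135.124) → (55.141,157.576). Closed: final G1 returns to the first vertex.

**Shape 3** — `<polyline>` open polyline, stroke `#000000` → cut (S898, F986). Machine vertices: (21.008,215.822) → (10.641,59.476) → (62.302,255.502) → (88.251,177.631). Open path.

**Shape 4** — `<circle>` circle, stroke `#000000` → cut (S898, F986). Machine vertices: (96.952,39.329) → (94.697,46.268) → (88.795,50.556) → (81.499,50.556) → (75.597,46.268) → (73.342,39.329) → (75.597,32.390) → (81.499,28.102) → (88.795,28.102) → (94.697,32.390) → (96.952,39.329). Closed: final G1 returns to the first vertex.

; LightBurn 1.7.01
; GRBL device profile, absolute coords
G21
G90
G0 X43.144 Y102.471
M3 S898
G1 X8.305 Y143.240 F986
G1 X85.184 Y95.817 F986
G1 X41.962 Y117.191 F986
M5
G0 X55.141 Y157.576
M3 S898
G1 X71.943 Y157.576 F986
G1 X71.943 Y135.124 F986
G1 X55.141 Y135.124 F986
G1 X55.141 Y157.576 F986
M5
G0 X21.008 Y215.822
M3 S898
G1 X10.641 Y59.476 F986
G1 X62.302 Y255.502 F986
G1 X88.251 Y177.631 F986
M5
G0 X96.952 Y39.329
M3 S898
G1 X94.697 Y46.268 F986
G1 X88.795 Y50.556 F986
G1 X81.499 Y50.556 F986
G1 X75.597 Y46.268 F986
G1 X73.342 Y39.329 F986
G1 X75.597 Y32.390 F986
G1 X81.499 Y28.102 F986
G1 X88.795 Y28.102 F986
G1 X94.697 Y32.390 F986
G1 X96.952 Y39.329 F986
M5
G0 X0.000 Y0.000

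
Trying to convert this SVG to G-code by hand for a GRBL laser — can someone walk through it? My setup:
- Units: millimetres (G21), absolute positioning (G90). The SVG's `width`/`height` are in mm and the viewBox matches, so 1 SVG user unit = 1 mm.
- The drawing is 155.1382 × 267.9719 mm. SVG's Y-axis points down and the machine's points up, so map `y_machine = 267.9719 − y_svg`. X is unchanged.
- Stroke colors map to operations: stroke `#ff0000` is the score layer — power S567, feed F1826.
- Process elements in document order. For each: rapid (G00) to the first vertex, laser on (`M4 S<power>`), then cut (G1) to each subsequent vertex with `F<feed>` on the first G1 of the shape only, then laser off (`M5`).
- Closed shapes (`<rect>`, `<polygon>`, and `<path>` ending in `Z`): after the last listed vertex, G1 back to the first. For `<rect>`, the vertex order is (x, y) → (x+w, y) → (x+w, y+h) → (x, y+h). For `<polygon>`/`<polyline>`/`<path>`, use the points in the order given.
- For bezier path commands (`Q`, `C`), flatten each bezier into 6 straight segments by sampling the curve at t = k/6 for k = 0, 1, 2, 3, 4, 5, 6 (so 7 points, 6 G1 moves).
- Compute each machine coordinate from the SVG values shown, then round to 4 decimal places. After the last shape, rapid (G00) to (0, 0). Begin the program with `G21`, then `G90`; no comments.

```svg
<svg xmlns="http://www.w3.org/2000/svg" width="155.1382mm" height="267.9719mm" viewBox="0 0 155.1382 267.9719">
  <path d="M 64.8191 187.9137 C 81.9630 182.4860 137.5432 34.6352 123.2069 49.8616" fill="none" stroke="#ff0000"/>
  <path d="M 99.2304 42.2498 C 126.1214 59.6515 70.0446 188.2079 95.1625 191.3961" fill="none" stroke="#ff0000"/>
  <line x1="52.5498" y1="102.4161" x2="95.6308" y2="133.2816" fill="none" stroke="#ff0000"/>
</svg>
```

G21
G90
G00 X64.8191 Y80.0582
M4 S567
G1 X76.0924 Y93.2263 F1826
G1 X90.7620 Y121.6454
G1 X105.8181 Y156.8295
G1 X118.2508 Y190.2925
G1 X125.0503 Y213.5481
G1 X123.2069 Y218.1103
M5
G00 X99.2304 Y225.7221
M4 S567
G1 X106.5219 Y208.8534 F1826
G1 X104.5456 Y180.0289
G1 X97.8614 Y145.8189
G1 X91.0294 Y112.7933
G1 X88.6098 Y87.5222
G1 X95.1625 Y76.5758
M5
G00 X52.5498 Y165.5558
M4 S567
G1 X95.6308 Y134.6903 F1826
M5
G00 X0.0000 Y0.0000

1 u = 1 mm; y_m = 267.9719 − y.

[1] `<path>` cubic bezier, #ff0000→score S567 F1826: (64.8191,80.0582) → (76.0924,93.2263) → (90.7620,121.6454) → (105.8181,156.8295) → (118.2508,190.2925) → (125.0503,213.5481) → (123.2069,218.1103)

[2] `<path>` cubic bezier, #ff0000→score S567 F1826: (99.2304,225.7221) → (106.5219,208.8534) → (104.5456,180.0289) → (97.8614,145.8189) → (91.0294,112.7933) → (88.6098,87.5222) → (95.1625,76.5758)

[3] `<line>` line segment, #ff0000→score S567 F1826: (52.5498,165.5558) → (95.6308,134.6903)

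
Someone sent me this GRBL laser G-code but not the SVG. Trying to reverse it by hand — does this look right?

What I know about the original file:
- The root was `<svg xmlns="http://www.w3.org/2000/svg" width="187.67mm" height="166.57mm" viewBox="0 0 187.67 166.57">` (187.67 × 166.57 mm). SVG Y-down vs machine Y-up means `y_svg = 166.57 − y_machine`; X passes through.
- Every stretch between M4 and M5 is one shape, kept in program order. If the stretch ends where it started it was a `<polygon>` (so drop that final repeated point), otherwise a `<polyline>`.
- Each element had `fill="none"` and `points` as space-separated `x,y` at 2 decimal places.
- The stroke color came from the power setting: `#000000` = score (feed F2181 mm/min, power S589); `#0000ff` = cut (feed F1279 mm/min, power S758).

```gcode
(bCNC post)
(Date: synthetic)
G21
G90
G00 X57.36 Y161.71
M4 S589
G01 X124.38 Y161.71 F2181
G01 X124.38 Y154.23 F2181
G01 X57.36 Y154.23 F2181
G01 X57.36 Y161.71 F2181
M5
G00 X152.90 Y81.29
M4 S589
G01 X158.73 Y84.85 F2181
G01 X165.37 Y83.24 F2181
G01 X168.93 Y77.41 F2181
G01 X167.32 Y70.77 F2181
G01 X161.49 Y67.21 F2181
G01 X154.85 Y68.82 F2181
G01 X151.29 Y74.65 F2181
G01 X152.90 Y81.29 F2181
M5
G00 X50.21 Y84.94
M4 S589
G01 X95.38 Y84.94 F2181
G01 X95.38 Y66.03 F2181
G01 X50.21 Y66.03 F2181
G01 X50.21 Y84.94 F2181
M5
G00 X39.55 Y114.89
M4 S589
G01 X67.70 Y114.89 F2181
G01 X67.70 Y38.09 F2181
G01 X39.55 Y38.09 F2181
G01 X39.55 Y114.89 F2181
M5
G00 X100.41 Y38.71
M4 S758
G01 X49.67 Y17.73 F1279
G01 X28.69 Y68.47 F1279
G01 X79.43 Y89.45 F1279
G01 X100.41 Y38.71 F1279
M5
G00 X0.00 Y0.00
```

y_svg = 166.57 − y_m.

[1] S589→`#000000` (score); closed run; points: 57.36,4.86 124.38,4.86 124.38,12.34 57.36,12.34

[2] S589→`#000000` (score); closed run; points: 152.90,85.28 158.73,81.72 165.37,83.33 168.93,89.16 167.32,95.80 161.49,99.36 154.85,97.75 151.29,91.92

[3] S589→`#000000` (score); closed run; points: 50.21,81.63 95.38,81.63 95.38,100.54 50.21,100.54

[4] S589→`#000000` (score); closed run; points: 39.55,51.68 67.70,51.68 67.70,128.48 39.55,128.48

[5] S758→`#0000ff` (cut); closed run; points: 100.41,127.86 49.67,148.84 28.69,98.10 79.43,77.12

<svg xmlns="http://www.w3.org/2000/svg" width="187.67mm" height="166.57mm" viewBox="0 0 187.67 166.57">
  <polygon points="57.36,4.86 124.38,4.86 124.38,12.34 57.36,12.34" fill="none" stroke="#000000"/>
  <polygon points="152.90,85.28 158.73,81.72 165.37,83.33 168.93,89.16 167.32,95.80 161.49,99.36 154.85,97.75 151.29,91.92" fill="none" stroke="#000000"/>
  <polygon points="50.21,81.63 95.38,81.63 95.38,100.54 50.21,100.54" fill="none" stroke="#000000"/>
  <polygon points="39.55,51.68 67.70,51.68 67.70,128.48 39.55,128.48" fill="none" stroke="#000000"/>
  <polygon points="100.41,127.86 49.67,148.84 28.69,98.10 79.43,77.12" fill="none" stroke="#0000ff"/>
</svg>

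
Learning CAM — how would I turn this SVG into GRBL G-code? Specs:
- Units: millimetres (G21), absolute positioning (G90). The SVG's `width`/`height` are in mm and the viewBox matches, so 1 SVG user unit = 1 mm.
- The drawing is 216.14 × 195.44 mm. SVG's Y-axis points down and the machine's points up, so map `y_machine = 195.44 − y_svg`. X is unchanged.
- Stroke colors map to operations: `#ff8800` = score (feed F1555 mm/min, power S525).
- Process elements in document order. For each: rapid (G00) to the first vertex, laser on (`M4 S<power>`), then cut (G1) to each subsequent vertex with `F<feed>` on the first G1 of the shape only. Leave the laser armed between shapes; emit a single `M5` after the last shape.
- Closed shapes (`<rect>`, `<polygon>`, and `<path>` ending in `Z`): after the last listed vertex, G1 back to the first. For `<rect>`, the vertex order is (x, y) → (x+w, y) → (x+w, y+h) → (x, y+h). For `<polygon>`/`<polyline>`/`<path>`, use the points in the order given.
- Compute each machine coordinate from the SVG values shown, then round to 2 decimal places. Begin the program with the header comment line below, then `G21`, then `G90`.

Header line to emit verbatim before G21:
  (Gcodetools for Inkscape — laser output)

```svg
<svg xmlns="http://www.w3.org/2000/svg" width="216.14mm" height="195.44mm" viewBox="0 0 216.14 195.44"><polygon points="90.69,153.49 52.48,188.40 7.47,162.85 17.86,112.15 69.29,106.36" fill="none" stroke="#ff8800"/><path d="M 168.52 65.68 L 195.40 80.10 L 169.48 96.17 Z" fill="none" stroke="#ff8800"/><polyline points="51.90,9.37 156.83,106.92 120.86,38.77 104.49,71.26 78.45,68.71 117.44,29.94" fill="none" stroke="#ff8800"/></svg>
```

Since the viewBox matches the mm dimensions, user units are millimetres directly. The only transform is the Y-flip y_m = 195.44 − y_svg.

Shape 1 is a regular polygon drawn with `<polygon>`. Its stroke #ff8800 means score at S525, F1555. After flipping Y the toolpath is (90.69,41.95) → (52.48,7.04) → (7.47,32.59) → (17.86,83.29) → (69.29,89.08) → (90.69,41.95), returning to the start.

Shape 2 is a regular polygon drawn with `<path>`. Its stroke #ff8800 means score at S525, F1555. After flipping Y the toolpath is (168.52,129.76) → (195.40,115.34) → (169.48,99.27) → (168.52,129.76), returning to the start.

Shape 3 is a open polyline drawn with `<polyline>`. Its stroke #ff8800 means score at S525, F1555. After flipping Y the toolpath is (51.90,186.07) → (156.83,88.52) → (120.86,156.67) → (104.49,124.18) → (78.45,126.73) → (117.44,165.50).

(Gcodetools for Inkscape — laser output)
G21
G90
G00 X90.69 Y41.95
M4 S525
G1 X52.48 Y7.04 F1555
G1 X7.47 Y32.59
G1 X17.86 Y83.29
G1 X69.29 Y89.08
G1 X90.69 Y41.95
G00 X168.52 Y129.76
M4 S525
G1 X195.40 Y115.34 F1555
G1 X169.48 Y99.27
G1 X168.52 Y129.76
G00 X51.90 Y186.07
M4 S525
G1 X156.83 Y88.52 F1555
G1 X120.86 Y156.67
G1 X104.49 Y124.18
G1 X78.45 Y126.73
G1 X117.44 Y165.50
M5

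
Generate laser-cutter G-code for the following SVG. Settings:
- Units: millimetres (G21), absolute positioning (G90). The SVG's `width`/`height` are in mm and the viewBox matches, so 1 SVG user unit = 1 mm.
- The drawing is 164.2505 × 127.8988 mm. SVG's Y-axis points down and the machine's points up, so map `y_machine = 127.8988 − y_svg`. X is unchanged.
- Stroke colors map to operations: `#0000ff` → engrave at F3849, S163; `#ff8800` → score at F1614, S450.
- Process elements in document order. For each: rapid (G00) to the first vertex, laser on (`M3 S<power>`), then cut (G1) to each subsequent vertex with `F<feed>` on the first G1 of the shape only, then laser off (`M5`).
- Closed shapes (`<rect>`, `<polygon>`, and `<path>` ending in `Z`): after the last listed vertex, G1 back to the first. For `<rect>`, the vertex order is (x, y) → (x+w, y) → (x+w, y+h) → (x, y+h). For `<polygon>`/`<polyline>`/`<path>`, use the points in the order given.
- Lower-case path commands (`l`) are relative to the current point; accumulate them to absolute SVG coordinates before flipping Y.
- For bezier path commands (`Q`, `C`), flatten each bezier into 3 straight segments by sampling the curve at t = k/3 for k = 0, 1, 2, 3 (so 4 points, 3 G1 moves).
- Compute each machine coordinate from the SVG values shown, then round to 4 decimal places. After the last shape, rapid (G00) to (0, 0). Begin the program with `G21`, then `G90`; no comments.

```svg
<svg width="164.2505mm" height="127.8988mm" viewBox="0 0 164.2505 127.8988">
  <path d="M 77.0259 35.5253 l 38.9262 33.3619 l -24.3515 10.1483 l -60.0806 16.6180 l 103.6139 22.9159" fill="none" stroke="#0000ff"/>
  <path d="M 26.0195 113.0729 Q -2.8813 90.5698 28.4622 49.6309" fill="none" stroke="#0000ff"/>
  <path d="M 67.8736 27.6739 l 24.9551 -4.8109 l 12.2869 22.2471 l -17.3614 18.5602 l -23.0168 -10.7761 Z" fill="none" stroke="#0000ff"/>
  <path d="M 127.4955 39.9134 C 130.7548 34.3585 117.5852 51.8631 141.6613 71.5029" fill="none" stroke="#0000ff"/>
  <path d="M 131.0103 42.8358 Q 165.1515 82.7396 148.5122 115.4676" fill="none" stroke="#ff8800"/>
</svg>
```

Since the viewBox matches the mm dimensions, user units are millimetres directly. The only transform is the Y-flip y_m = 127.8988 − y_svg.

Shape 1 is a open polyline drawn with `<path>`. Its stroke #0000ff means engrave at S163, F3849. After flipping Y the toolpath is (77.0259,92.3735) → (115.9521,59.0116) → (91.6006,48.8633) → (31.5200,32.2453) → (135.1339,9.3294).

Shape 2 is a quadratic bezier drawn with `<path>`. Its stroke #0000ff means engrave at S163, F3849. After flipping Y the toolpath is (26.0195,14.8259) → (13.4461,31.8764) → (14.2603,53.0237) → (28.4622,78.2679).

Shape 3 is a regular polygon drawn with `<path>`. Its stroke #0000ff means engrave at S163, F3849. After flipping Y the toolpath is (67.8736,100.2249) → (92.8287,105.0358) → (105.1156,82.7887) → (87.7542,64.2285) → (64.7374,75.0046) → (67.8736,100.2249), returning to the start.

Shape 4 is a cubic bezier drawn with `<path>`. Its stroke #0000ff means engrave at S163, F3849. After flipping Y the toolpath is (127.4955,87.9854) → (127.2664,86.6288) → (128.0125,74.5490) → (141.6613,56.3959).

Shape 5 is a quadratic bezier drawn with `<path>`. Its stroke #ff8800 means score at S450, F1614. After flipping Y the toolpath is (131.0103,85.0630) → (148.1288,59.2578) → (153.9628,35.0472) → (148.5122,12.4312).

G21
G90
G00 X77.0259 Y92.3735
M3 S163
G1 X115.9521 Y59.0116 F3849
G1 X91.6006 Y48.8633
G1 X31.5200 Y32.2453
G1 X135.1339 Y9.3294
M5
G00 X26.0195 Y14.8259
M3 S163
G1 X13.4461 Y31.8764 F3849
G1 X14.2603 Y53.0237
G1 X28.4622 Y78.2679
M5
G00 X67.8736 Y100.2249
M3 S163
G1 X92.8287 Y105.0358 F3849
G1 X105.1156 Y82.7887
G1 X87.7542 Y64.2285
G1 X64.7374 Y75.0046
G1 X67.8736 Y100.2249
M5
G00 X127.4955 Y87.9854
M3 S163
G1 X127.2664 Y86.6288 F3849
G1 X128.0125 Y74.5490
G1 X141.6613 Y56.3959
M5
G00 X131.0103 Y85.0630
M3 S450
G1 X148.1288 Y59.2578 F1614
G1 X153.9628 Y35.0472
G1 X148.5122 Y12.4312
M5
G00 X0.0000 Y0.0000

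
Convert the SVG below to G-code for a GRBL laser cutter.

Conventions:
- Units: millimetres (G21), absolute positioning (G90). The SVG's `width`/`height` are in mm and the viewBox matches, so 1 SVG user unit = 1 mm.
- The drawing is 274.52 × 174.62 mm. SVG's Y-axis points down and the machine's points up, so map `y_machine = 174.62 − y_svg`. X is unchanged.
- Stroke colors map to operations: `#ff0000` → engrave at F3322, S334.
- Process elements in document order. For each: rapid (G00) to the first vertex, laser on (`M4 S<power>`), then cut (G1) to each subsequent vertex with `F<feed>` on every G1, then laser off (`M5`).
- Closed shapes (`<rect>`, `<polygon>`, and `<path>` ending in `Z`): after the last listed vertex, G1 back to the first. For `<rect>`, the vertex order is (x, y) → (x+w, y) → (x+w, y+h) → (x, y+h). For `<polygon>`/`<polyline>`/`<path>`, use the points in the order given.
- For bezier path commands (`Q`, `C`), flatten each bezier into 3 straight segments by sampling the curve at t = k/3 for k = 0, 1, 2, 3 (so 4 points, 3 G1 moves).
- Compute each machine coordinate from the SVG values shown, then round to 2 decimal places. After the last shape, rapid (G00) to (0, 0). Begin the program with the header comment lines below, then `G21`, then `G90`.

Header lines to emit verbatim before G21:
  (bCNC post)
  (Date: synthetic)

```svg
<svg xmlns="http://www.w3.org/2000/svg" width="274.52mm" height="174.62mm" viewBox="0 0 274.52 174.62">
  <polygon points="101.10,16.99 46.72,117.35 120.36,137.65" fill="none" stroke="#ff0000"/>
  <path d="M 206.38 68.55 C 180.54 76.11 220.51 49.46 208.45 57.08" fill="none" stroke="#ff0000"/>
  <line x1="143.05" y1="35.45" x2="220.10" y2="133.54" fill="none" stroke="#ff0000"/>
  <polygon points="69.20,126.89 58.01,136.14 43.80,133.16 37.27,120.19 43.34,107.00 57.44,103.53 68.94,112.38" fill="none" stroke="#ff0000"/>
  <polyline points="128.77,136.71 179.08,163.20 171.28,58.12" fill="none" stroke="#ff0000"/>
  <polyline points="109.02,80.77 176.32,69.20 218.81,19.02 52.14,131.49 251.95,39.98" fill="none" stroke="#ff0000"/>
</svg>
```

1 u = 1 mm; y_m = 174.62 − y.

[1] `<polygon>` closed polygon, #ff0000→engrave S334 F3322: (101.10,157.63) → (46.72,57.27) → (120.36,36.97) → (101.10,157.63) (closed)

[2] `<path>` cubic bezier, #ff0000→engrave S334 F3322: (206.38,106.07) → (198.11,107.38) → (207.53,116.27) → (208.45,117.54)

[3] `<line>` line segment, #ff0000→engrave S334 F3322: (143.05,139.17) → (220.10,41.08)

[4] `<polygon>` regular polygon, #ff0000→engrave S334 F3322: (69.20,47.73) → (58.01,38.48) → (43.80,41.46) → (37.27,54.43) → (43.34,67.62) → (57.44,71.09) → (68.94,62.24) → (69.20,47.73) (closed)

[5] `<polyline>` open polyline, #ff0000→engrave S334 F3322: (128.77,37.91) → (179.08,11.42) → (171.28,116.50)

[6] `<polyline>` open polyline, #ff0000→engrave S334 F3322: (109.02,93.85) → (176.32,105.42) → (218.81,155.60) → (52.14,43.13) → (251.95,134.64)

(bCNC post)
(Date: synthetic)
G21
G90
G00 X101.10 Y157.63
M4 S334
G1 X46.72 Y57.27 F3322
G1 X120.36 Y36.97 F3322
G1 X101.10 Y157.63 F3322
M5
G00 X206.38 Y106.07
M4 S334
G1 X198.11 Y107.38 F3322
G1 X207.53 Y116.27 F3322
G1 X208.45 Y117.54 F3322
M5
G00 X143.05 Y139.17
M4 S334
G1 X220.10 Y41.08 F3322
M5
G00 X69.20 Y47.73
M4 S334
G1 X58.01 Y38.48 F3322
G1 X43.80 Y41.46 F3322
G1 X37.27 Y54.43 F3322
G1 X43.34 Y67.62 F3322
G1 X57.44 Y71.09 F3322
G1 X68.94 Y62.24 F3322
G1 X69.20 Y47.73 F3322
M5
G00 X128.77 Y37.91
M4 S334
G1 X179.08 Y11.42 F3322
G1 X171.28 Y116.50 F3322
M5
G00 X109.02 Y93.85
M4 S334
G1 X176.32 Y105.42 F3322
G1 X218.81 Y155.60 F3322
G1 X52.14 Y43.13 F3322
G1 X251.95 Y134.64 F3322
M5
G00 X0.00 Y0.00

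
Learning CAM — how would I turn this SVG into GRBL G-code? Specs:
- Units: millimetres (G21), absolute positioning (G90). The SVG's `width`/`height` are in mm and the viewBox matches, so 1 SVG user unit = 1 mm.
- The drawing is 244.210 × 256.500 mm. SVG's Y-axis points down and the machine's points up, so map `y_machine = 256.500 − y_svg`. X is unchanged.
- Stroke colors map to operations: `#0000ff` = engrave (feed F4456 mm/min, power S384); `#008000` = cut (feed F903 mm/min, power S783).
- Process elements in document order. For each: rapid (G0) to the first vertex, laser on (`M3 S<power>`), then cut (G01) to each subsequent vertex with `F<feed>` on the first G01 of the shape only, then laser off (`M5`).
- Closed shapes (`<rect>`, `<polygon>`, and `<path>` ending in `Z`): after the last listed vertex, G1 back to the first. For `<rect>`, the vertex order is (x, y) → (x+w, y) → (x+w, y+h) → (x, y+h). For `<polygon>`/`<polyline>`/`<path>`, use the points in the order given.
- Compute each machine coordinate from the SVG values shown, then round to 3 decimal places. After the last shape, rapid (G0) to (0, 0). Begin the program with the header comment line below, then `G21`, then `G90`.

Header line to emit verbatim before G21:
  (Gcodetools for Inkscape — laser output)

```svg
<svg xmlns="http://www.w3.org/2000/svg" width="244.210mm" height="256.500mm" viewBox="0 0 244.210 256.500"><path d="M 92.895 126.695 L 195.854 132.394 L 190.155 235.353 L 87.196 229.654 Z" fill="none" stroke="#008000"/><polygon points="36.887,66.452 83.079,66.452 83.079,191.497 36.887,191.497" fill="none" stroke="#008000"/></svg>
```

viewBox `0 0 244.210 256.500` with mm width/height → 1 unit = 1 mm. Flip: y_m = 256.500 − y_svg.

**Shape 1** — `<path>` regular polygon, stroke `#008000` → cut (S783, F903). Machine vertices: (92.895,129.805) → (195.854,124.106) → (190.155,21.147) → (87.196,26.846) → (92.895,129.805). Closed: final G1 returns to the first vertex.

**Shape 2** — `<polygon>` rectangle, stroke `#008000` → cut (S783, F903). Machine vertices: (36.887,190.048) → (83.079,190.048) → (83.079,65.003) → (36.887,65.003) → (36.887,190.048). Closed: final G1 returns to the first vertex.

(Gcodetools for Inkscape — laser output)
G21
G90
G0 X92.895 Y129.805
M3 S783
G01 X195.854 Y124.106 F903
G01 X190.155 Y21.147
G01 X87.196 Y26.846
G01 X92.895 Y129.805
M5
G0 X36.887 Y190.048
M3 S783
G01 X83.079 Y190.048 F903
G01 X83.079 Y65.003
G01 X36.887 Y65.003
G01 X36.887 Y190.048
M5
G0 X0.000 Y0.000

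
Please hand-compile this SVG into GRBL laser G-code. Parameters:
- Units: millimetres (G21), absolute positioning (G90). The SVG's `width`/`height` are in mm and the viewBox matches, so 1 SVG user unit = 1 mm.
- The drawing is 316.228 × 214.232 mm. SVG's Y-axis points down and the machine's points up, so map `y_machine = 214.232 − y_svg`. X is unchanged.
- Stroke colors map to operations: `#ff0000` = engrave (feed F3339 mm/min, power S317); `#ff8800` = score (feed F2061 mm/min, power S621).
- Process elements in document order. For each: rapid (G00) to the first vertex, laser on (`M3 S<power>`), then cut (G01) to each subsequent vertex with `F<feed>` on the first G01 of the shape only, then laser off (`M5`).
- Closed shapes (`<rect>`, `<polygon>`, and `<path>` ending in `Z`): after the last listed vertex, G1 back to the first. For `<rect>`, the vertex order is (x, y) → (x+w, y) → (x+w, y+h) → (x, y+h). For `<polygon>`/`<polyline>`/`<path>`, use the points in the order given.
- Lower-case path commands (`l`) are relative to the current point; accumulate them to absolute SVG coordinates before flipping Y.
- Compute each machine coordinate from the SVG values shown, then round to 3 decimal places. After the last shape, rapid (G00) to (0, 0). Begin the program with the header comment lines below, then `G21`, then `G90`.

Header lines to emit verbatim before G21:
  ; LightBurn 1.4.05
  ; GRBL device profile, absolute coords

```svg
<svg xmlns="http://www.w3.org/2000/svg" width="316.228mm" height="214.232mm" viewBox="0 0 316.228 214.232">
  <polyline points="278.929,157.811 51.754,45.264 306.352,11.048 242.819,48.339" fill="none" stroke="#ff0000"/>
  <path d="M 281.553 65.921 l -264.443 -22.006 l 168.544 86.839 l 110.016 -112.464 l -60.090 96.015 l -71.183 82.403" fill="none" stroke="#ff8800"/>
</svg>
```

1 u = 1 mm; y_m = 214.232 − y.

[1] `<polyline>` open polyline, #ff0000→engrave S317 F3339: (278.929,56.421) → (51.754,168.968) → (306.352,203.184) → (242.819,165.893)

[2] `<path>` open polyline, #ff8800→score S621 F2061: (281.553,148.311) → (17.110,170.317) → (185.654,83.478) → (295.670,195.942) → (235.580,99.927) → (164.397,17.524)

; LightBurn 1.4.05
; GRBL device profile, absolute coords
G21
G90
G00 X278.929 Y56.421
M3 S317
G01 X51.754 Y168.968 F3339
G01 X306.352 Y203.184
G01 X242.819 Y165.893
M5
G00 X281.553 Y148.311
M3 S621
G01 X17.110 Y170.317 F2061
G01 X185.654 Y83.478
G01 X295.670 Y195.942
G01 X235.580 Y99.927
G01 X164.397 Y17.524
M5
G00 X0.000 Y0.000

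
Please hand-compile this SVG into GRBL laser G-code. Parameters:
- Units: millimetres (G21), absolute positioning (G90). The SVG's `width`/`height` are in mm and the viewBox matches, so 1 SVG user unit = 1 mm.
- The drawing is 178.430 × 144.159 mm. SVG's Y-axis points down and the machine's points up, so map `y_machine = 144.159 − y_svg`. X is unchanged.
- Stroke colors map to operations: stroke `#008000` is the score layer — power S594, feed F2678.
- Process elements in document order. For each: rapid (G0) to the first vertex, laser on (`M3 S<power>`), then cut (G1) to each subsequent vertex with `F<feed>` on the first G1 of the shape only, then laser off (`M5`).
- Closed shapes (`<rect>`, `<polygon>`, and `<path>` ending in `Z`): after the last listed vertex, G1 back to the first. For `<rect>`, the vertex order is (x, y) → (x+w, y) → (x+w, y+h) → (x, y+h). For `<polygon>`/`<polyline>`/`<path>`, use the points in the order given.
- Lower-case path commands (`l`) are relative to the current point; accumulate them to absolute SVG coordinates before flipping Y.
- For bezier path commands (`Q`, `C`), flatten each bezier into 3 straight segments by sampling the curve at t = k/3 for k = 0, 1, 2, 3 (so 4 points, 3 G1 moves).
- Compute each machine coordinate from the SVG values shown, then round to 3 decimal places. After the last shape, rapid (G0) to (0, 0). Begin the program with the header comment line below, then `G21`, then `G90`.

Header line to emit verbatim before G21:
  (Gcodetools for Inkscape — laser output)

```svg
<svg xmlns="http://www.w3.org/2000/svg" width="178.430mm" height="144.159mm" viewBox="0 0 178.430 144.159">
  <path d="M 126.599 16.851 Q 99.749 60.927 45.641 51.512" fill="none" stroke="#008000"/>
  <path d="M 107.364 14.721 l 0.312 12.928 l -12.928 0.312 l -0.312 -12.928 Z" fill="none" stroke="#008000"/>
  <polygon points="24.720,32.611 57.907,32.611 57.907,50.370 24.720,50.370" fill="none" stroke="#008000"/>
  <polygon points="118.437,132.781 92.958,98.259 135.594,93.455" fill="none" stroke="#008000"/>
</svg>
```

Since the viewBox matches the mm dimensions, user units are millimetres directly. The only transform is the Y-flip y_m = 144.159 − y_svg.

Shape 1 is a quadratic bezier drawn with `<path>`. Its stroke #008000 means score at S594, F2678. After flipping Y the toolpath is (126.599,127.308) → (105.670,103.867) → (78.684,92.314) → (45.641,92.647).

Shape 2 is a regular polygon drawn with `<path>`. Its stroke #008000 means score at S594, F2678. After flipping Y the toolpath is (107.364,129.438) → (107.676,116.510) → (94.748,116.198) → (94.436,129.126) → (107.364,129.438), returning to the start.

Shape 3 is a rectangle drawn with `<polygon>`. Its stroke #008000 means score at S594, F2678. After flipping Y the toolpath is (24.720,111.548) → (57.907,111.548) → (57.907,93.789) → (24.720,93.789) → (24.720,111.548), returning to the start.

Shape 4 is a regular polygon drawn with `<polygon>`. Its stroke #008000 means score at S594, F2678. After flipping Y the toolpath is (118.437,11.378) → (92.958,45.900) → (135.594,50.704) → (118.437,11.378), returning to the start.

(Gcodetools for Inkscape — laser output)
G21
G90
G0 X126.599 Y127.308
M3 S594
G1 X105.670 Y103.867 F2678
G1 X78.684 Y92.314
G1 X45.641 Y92.647
M5
G0 X107.364 Y129.438
M3 S594
G1 X107.676 Y116.510 F2678
G1 X94.748 Y116.198
G1 X94.436 Y129.126
G1 X107.364 Y129.438
M5
G0 X24.720 Y111.548
M3 S594
G1 X57.907 Y111.548 F2678
G1 X57.907 Y93.789
G1 X24.720 Y93.789
G1 X24.720 Y111.548
M5
G0 X118.437 Y11.378
M3 S594
G1 X92.958 Y45.900 F2678
G1 X135.594 Y50.704
G1 X118.437 Y11.378
M5
G0 X0.000 Y0.000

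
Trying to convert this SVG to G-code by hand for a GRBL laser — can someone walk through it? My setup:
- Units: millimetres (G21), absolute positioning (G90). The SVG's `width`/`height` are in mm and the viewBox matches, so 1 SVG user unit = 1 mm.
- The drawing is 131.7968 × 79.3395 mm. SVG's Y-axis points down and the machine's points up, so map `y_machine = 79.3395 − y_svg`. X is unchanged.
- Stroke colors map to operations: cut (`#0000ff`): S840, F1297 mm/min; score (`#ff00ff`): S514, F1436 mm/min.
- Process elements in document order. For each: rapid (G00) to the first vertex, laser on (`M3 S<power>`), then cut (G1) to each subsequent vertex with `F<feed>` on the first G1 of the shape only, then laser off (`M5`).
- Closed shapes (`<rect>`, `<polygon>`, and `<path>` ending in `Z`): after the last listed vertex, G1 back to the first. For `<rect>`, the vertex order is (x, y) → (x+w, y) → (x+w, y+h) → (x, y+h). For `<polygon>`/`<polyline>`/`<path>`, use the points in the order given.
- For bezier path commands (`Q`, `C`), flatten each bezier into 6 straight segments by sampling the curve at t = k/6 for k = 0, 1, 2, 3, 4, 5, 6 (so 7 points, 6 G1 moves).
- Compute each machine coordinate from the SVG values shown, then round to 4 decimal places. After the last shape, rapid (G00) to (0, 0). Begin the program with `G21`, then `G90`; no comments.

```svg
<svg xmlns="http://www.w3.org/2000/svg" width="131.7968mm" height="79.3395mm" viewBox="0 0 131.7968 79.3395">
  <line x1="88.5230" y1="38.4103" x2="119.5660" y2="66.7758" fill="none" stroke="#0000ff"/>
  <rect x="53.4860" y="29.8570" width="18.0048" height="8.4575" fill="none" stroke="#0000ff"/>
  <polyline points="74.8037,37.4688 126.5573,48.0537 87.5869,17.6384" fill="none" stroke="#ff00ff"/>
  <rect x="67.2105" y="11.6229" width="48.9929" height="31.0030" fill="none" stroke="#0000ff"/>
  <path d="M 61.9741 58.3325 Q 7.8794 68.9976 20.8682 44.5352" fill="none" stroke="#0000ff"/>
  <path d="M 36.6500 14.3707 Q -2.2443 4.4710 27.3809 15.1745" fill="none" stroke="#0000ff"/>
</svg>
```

viewBox `0 0 131.7968 79.3395` with mm width/height → 1 unit = 1 mm. Flip: y_m = 79.3395 − y_svg.

**Shape 1** — `<line>` line segment, stroke `#0000ff` → cut (S840, F1297). Machine vertices: (88.5230,40.9292) → (119.5660,12.5637). Open path.

**Shape 2** — `<rect>` rectangle, stroke `#0000ff` → cut (S840, F1297). Machine vertices: (53.4860,49.4825) → (71.4908,49.4825) → (71.4908,41.0250) → (53.4860,41.0250) → (53.4860,49.4825). Closed: final G1 returns to the first vertex.

**Shape 3** — `<polyline>` open polyline, stroke `#ff00ff` → score (S514, F1436). Machine vertices: (74.8037,41.8707) → (126.5573,31.2858) → (87.5869,61.7011). Open path.

**Shape 4** — `<rect>` rectangle, stroke `#0000ff` → cut (S840, F1297). Machine vertices: (67.2105,67.7166) → (116.2034,67.7166) → (116.2034,36.7136) → (67.2105,36.7136) → (67.2105,67.7166). Closed: final G1 returns to the first vertex.

**Shape 5** — `<path>` quadratic bezier, stroke `#0000ff` → cut (S840, F1297). Control points (SVG): P0=(61.9741,58.3325), P1=(7.8794,68.9976), P2=(20.8682,44.5352); sampled at t=k/6. Machine vertices: (61.9741,21.0070) → (45.8060,18.4277) → (33.3647,17.8000) → (24.6503,19.1238) → (19.6627,22.3991) → (18.4020,27.6259) → (20.8682,34.8043). Open path.

**Shape 6** — `<path>` quadratic bezier, stroke `#0000ff` → cut (S840, F1297). Control points (SVG): P0=(36.6500,14.3707), P1=(-2.2443,4.4710), P2=(27.3809,15.1745); sampled at t=k/6. Machine vertices: (36.6500,64.9688) → (25.5886,67.6964) → (18.3337,69.2794) → (14.8856,69.7177) → (15.2440,69.0114) → (19.4092,67.1605) → (27.3809,64.1650). Open path.

G21
G90
G00 X88.5230 Y40.9292
M3 S840
G1 X119.5660 Y12.5637 F1297
M5
G00 X53.4860 Y49.4825
M3 S840
G1 X71.4908 Y49.4825 F1297
G1 X71.4908 Y41.0250
G1 X53.4860 Y41.0250
G1 X53.4860 Y49.4825
M5
G00 X74.8037 Y41.8707
M3 S514
G1 X126.5573 Y31.2858 F1436
G1 X87.5869 Y61.7011
M5
G00 X67.2105 Y67.7166
M3 S840
G1 X116.2034 Y67.7166 F1297
G1 X116.2034 Y36.7136
G1 X67.2105 Y36.7136
G1 X67.2105 Y67.7166
M5
G00 X61.9741 Y21.0070
M3 S840
G1 X45.8060 Y18.4277 F1297
G1 X33.3647 Y17.8000
G1 X24.6503 Y19.1238
G1 X19.6627 Y22.3991
G1 X18.4020 Y27.6259
G1 X20.8682 Y34.8043
M5
G00 X36.6500 Y64.9688
M3 S840
G1 X25.5886 Y67.6964 F1297
G1 X18.3337 Y69.2794
G1 X14.8856 Y69.7177
G1 X15.2440 Y69.0114
G1 X19.4092 Y67.1605
G1 X27.3809 Y64.1650
M5
G00 X0.0000 Y0.0000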